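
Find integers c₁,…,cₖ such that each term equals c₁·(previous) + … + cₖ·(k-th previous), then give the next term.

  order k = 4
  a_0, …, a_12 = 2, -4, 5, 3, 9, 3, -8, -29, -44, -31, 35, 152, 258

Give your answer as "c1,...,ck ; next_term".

  a_4 = 1·3 + 0·5 + -2·-4 + -1·2 = 9
  a_5 = 1·9 + 0·3 + -2·5 + -1·-4 = 3
  a_6 = 1·3 + 0·9 + -2·3 + -1·5 = -8
  a_7 = 1·-8 + 0·3 + -2·9 + -1·3 = -29
  a_8 = 1·-29 + 0·-8 + -2·3 + -1·9 = -44
  a_9 = 1·-44 + 0·-29 + -2·-8 + -1·3 = -31
  a_10 = 1·-31 + 0·-44 + -2·-29 + -1·-8 = 35
  a_11 = 1·35 + 0·-31 + -2·-44 + -1·-29 = 152
  a_12 = 1·152 + 0·35 + -2·-31 + -1·-44 = 258
  a_13 = 1·258 + 0·152 + -2·35 + -1·-31 = 219

1,0,-2,-1 ; 219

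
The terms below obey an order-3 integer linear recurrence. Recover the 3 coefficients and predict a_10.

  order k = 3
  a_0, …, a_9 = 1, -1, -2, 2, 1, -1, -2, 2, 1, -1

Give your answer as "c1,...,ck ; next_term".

  a_3 = -1·-2 + -1·-1 + -1·1 = 2
  a_4 = -1·2 + -1·-2 + -1·-1 = 1
  a_5 = -1·1 + -1·2 + -1·-2 = -1
  a_6 = -1·-1 + -1·1 + -1·2 = -2
  a_7 = -1·-2 + -1·-1 + -1·1 = 2
  a_8 = -1·2 + -1·-2 + -1·-1 = 1
  a_9 = -1·1 + -1·2 + -1·-2 = -1
  a_10 = -1·-1 + -1·1 + -1·2 = -2

-1,-1,-1 ; -2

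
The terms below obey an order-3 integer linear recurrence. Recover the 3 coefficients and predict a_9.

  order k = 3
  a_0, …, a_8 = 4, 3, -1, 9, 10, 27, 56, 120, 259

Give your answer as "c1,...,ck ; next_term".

  a_3 = 1·-1 + 2·3 + 1·4 = 9
  a_4 = 1·9 + 2·-1 + 1·3 = 10
  a_5 = 1·10 + 2·9 + 1·-1 = 27
  a_6 = 1·27 + 2·10 + 1·9 = 56
  a_7 = 1·56 + 2·27 + 1·10 = 120
  a_8 = 1·120 + 2·56 + 1·27 = 259
  a_9 = 1·259 + 2·120 + 1·56 = 555

1,2,1 ; 555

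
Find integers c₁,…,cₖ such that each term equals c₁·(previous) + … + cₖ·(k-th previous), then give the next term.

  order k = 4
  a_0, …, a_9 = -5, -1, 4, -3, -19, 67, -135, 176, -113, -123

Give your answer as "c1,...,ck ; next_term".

-3,-3,1,3 ; 479

  a_4 = -3·-3 + -3·4 + 1·-1 + 3·-5 = -19
  a_5 = -3·-19 + -3·-3 + 1·4 + 3·-1 = 67
  a_6 = -3·67 + -3·-19 + 1·-3 + 3·4 = -135
  a_7 = -3·-135 + -3·67 + 1·-19 + 3·-3 = 176
  a_8 = -3·176 + -3·-135 + 1·67 + 3·-19 = -113
  a_9 = -3·-113 + -3·176 + 1·-135 + 3·67 = -123
  a_10 = -3·-123 + -3·-113 + 1·176 + 3·-135 = 479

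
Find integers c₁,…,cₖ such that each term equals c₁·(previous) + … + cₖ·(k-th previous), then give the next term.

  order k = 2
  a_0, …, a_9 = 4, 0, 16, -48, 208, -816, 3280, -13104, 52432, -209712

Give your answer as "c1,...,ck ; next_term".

  a_2 = -3·0 + 4·4 = 16
  a_3 = -3·16 + 4·0 = -48
  a_4 = -3·-48 + 4·16 = 208
  a_5 = -3·208 + 4·-48 = -816
  a_6 = -3·-816 + 4·208 = 3280
  a_7 = -3·3280 + 4·-816 = -13104
  a_8 = -3·-13104 + 4·3280 = 52432
  a_9 = -3·52432 + 4·-13104 = -209712
  a_10 = -3·-209712 + 4·52432 = 838864

-3,4 ; 838864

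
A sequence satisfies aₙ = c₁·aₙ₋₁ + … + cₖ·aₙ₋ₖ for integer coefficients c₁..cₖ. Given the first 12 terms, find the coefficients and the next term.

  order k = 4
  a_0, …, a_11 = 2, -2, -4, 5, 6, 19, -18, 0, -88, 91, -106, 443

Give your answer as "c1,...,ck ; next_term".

0,1,-4,1 ; -558

  a_4 = 0·5 + 1·-4 + -4·-2 + 1·2 = 6
  a_5 = 0·6 + 1·5 + -4·-4 + 1·-2 = 19
  a_6 = 0·19 + 1·6 + -4·5 + 1·-4 = -18
  a_7 = 0·-18 + 1·19 + -4·6 + 1·5 = 0
  a_8 = 0·0 + 1·-18 + -4·19 + 1·6 = -88
  a_9 = 0·-88 + 1·0 + -4·-18 + 1·19 = 91
  a_10 = 0·91 + 1·-88 + -4·0 + 1·-18 = -106
  a_11 = 0·-106 + 1·91 + -4·-88 + 1·0 = 443
  a_12 = 0·443 + 1·-106 + -4·91 + 1·-88 = -558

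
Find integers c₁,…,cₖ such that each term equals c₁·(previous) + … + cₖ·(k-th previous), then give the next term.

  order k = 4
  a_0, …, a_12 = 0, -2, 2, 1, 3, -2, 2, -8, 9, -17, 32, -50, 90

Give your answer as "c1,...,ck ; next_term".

-1,1,-1,-1 ; -155

  a_4 = -1·1 + 1·2 + -1·-2 + -1·0 = 3
  a_5 = -1·3 + 1·1 + -1·2 + -1·-2 = -2
  a_6 = -1·-2 + 1·3 + -1·1 + -1·2 = 2
  a_7 = -1·2 + 1·-2 + -1·3 + -1·1 = -8
  a_8 = -1·-8 + 1·2 + -1·-2 + -1·3 = 9
  a_9 = -1·9 + 1·-8 + -1·2 + -1·-2 = -17
  a_10 = -1·-17 + 1·9 + -1·-8 + -1·2 = 32
  a_11 = -1·32 + 1·-17 + -1·9 + -1·-8 = -50
  a_12 = -1·-50 + 1·32 + -1·-17 + -1·9 = 90
  a_13 = -1·90 + 1·-50 + -1·32 + -1·-17 = -155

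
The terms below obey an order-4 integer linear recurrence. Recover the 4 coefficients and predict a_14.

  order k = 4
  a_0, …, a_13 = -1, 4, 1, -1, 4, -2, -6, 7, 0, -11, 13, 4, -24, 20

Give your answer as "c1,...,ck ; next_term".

0,-1,1,-1 ; 15

  a_4 = 0·-1 + -1·1 + 1·4 + -1·-1 = 4
  a_5 = 0·4 + -1·-1 + 1·1 + -1·4 = -2
  a_6 = 0·-2 + -1·4 + 1·-1 + -1·1 = -6
  a_7 = 0·-6 + -1·-2 + 1·4 + -1·-1 = 7
  a_8 = 0·7 + -1·-6 + 1·-2 + -1·4 = 0
  a_9 = 0·0 + -1·7 + 1·-6 + -1·-2 = -11
  a_10 = 0·-11 + -1·0 + 1·7 + -1·-6 = 13
  a_11 = 0·13 + -1·-11 + 1·0 + -1·7 = 4
  a_12 = 0·4 + -1·13 + 1·-11 + -1·0 = -24
  a_13 = 0·-24 + -1·4 + 1·13 + -1·-11 = 20
  a_14 = 0·20 + -1·-24 + 1·4 + -1·13 = 15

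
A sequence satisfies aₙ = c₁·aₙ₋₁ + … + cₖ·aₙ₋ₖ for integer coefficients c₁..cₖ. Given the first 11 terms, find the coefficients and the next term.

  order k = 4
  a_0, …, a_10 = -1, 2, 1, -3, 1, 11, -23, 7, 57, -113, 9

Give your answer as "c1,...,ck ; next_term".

  a_4 = -2·-3 + -3·1 + 0·2 + 2·-1 = 1
  a_5 = -2·1 + -3·-3 + 0·1 + 2·2 = 11
  a_6 = -2·11 + -3·1 + 0·-3 + 2·1 = -23
  a_7 = -2·-23 + -3·11 + 0·1 + 2·-3 = 7
  a_8 = -2·7 + -3·-23 + 0·11 + 2·1 = 57
  a_9 = -2·57 + -3·7 + 0·-23 + 2·11 = -113
  a_10 = -2·-113 + -3·57 + 0·7 + 2·-23 = 9
  a_11 = -2·9 + -3·-113 + 0·57 + 2·7 = 335

-2,-3,0,2 ; 335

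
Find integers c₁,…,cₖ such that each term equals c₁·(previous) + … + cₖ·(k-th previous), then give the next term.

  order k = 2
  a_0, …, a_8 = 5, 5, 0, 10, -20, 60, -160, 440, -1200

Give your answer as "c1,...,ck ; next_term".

-2,2 ; 3280

  a_2 = -2·5 + 2·5 = 0
  a_3 = -2·0 + 2·5 = 10
  a_4 = -2·10 + 2·0 = -20
  a_5 = -2·-20 + 2·10 = 60
  a_6 = -2·60 + 2·-20 = -160
  a_7 = -2·-160 + 2·60 = 440
  a_8 = -2·440 + 2·-160 = -1200
  a_9 = -2·-1200 + 2·440 = 3280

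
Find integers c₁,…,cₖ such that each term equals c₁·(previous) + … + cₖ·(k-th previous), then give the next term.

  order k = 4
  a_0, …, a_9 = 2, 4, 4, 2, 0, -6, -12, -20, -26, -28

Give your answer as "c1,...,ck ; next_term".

  a_4 = 1·2 + 1·4 + -1·4 + -1·2 = 0
  a_5 = 1·0 + 1·2 + -1·4 + -1·4 = -6
  a_6 = 1·-6 + 1·0 + -1·2 + -1·4 = -12
  a_7 = 1·-12 + 1·-6 + -1·0 + -1·2 = -20
  a_8 = 1·-20 + 1·-12 + -1·-6 + -1·0 = -26
  a_9 = 1·-26 + 1·-20 + -1·-12 + -1·-6 = -28
  a_10 = 1·-28 + 1·-26 + -1·-20 + -1·-12 = -22

1,1,-1,-1 ; -22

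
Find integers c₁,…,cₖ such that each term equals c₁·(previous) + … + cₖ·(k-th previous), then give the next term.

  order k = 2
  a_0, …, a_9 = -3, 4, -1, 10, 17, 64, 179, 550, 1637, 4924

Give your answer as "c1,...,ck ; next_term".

  a_2 = 2·4 + 3·-3 = -1
  a_3 = 2·-1 + 3·4 = 10
  a_4 = 2·10 + 3·-1 = 17
  a_5 = 2·17 + 3·10 = 64
  a_6 = 2·64 + 3·17 = 179
  a_7 = 2·179 + 3·64 = 550
  a_8 = 2·550 + 3·179 = 1637
  a_9 = 2·1637 + 3·550 = 4924
  a_10 = 2·4924 + 3·1637 = 14759

2,3 ; 14759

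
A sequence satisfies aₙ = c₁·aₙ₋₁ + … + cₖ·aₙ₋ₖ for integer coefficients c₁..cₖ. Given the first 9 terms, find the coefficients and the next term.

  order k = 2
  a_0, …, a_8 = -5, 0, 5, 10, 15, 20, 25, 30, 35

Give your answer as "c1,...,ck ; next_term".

2,-1 ; 40

  a_2 = 2·0 + -1·-5 = 5
  a_3 = 2·5 + -1·0 = 10
  a_4 = 2·10 + -1·5 = 15
  a_5 = 2·15 + -1·10 = 20
  a_6 = 2·20 + -1·15 = 25
  a_7 = 2·25 + -1·20 = 30
  a_8 = 2·30 + -1·25 = 35
  a_9 = 2·35 + -1·30 = 40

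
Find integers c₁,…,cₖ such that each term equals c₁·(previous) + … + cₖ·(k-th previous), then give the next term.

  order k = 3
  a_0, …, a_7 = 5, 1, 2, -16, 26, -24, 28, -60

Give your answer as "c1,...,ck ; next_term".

-2,-2,-2 ; 112

  a_3 = -2·2 + -2·1 + -2·5 = -16
  a_4 = -2·-16 + -2·2 + -2·1 = 26
  a_5 = -2·26 + -2·-16 + -2·2 = -24
  a_6 = -2·-24 + -2·26 + -2·-16 = 28
  a_7 = -2·28 + -2·-24 + -2·26 = -60
  a_8 = -2·-60 + -2·28 + -2·-24 = 112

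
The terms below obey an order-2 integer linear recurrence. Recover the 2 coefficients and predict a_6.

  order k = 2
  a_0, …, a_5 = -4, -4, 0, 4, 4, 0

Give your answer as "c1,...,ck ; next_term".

1,-1 ; -4

  a_2 = 1·-4 + -1·-4 = 0
  a_3 = 1·0 + -1·-4 = 4
  a_4 = 1·4 + -1·0 = 4
  a_5 = 1·4 + -1·4 = 0
  a_6 = 1·0 + -1·4 = -4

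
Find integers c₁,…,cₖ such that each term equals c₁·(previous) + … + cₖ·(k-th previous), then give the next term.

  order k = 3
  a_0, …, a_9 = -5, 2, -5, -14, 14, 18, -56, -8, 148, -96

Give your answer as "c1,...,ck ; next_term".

0,-2,2 ; -312

  a_3 = 0·-5 + -2·2 + 2·-5 = -14
  a_4 = 0·-14 + -2·-5 + 2·2 = 14
  a_5 = 0·14 + -2·-14 + 2·-5 = 18
  a_6 = 0·18 + -2·14 + 2·-14 = -56
  a_7 = 0·-56 + -2·18 + 2·14 = -8
  a_8 = 0·-8 + -2·-56 + 2·18 = 148
  a_9 = 0·148 + -2·-8 + 2·-56 = -96
  a_10 = 0·-96 + -2·148 + 2·-8 = -312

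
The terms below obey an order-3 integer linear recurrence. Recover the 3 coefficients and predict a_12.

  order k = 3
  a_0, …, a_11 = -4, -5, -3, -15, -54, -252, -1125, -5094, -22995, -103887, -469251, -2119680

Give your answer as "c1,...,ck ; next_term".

  a_3 = 4·-3 + 3·-5 + -3·-4 = -15
  a_4 = 4·-15 + 3·-3 + -3·-5 = -54
  a_5 = 4·-54 + 3·-15 + -3·-3 = -252
  a_6 = 4·-252 + 3·-54 + -3·-15 = -1125
  a_7 = 4·-1125 + 3·-252 + -3·-54 = -5094
  a_8 = 4·-5094 + 3·-1125 + -3·-252 = -22995
  a_9 = 4·-22995 + 3·-5094 + -3·-1125 = -103887
  a_10 = 4·-103887 + 3·-22995 + -3·-5094 = -469251
  a_11 = 4·-469251 + 3·-103887 + -3·-22995 = -2119680
  a_12 = 4·-2119680 + 3·-469251 + -3·-103887 = -9574812

4,3,-3 ; -9574812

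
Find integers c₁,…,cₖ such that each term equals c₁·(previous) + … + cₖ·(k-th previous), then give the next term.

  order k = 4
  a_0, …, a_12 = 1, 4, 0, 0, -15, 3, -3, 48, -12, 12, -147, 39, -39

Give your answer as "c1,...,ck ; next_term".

-1,0,-3,-3 ; 444

  a_4 = -1·0 + 0·0 + -3·4 + -3·1 = -15
  a_5 = -1·-15 + 0·0 + -3·0 + -3·4 = 3
  a_6 = -1·3 + 0·-15 + -3·0 + -3·0 = -3
  a_7 = -1·-3 + 0·3 + -3·-15 + -3·0 = 48
  a_8 = -1·48 + 0·-3 + -3·3 + -3·-15 = -12
  a_9 = -1·-12 + 0·48 + -3·-3 + -3·3 = 12
  a_10 = -1·12 + 0·-12 + -3·48 + -3·-3 = -147
  a_11 = -1·-147 + 0·12 + -3·-12 + -3·48 = 39
  a_12 = -1·39 + 0·-147 + -3·12 + -3·-12 = -39
  a_13 = -1·-39 + 0·39 + -3·-147 + -3·12 = 444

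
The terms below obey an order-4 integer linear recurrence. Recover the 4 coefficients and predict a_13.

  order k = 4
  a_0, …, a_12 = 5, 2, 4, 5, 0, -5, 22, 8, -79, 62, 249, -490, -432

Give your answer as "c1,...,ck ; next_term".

-1,-3,1,3 ; 2337

  a_4 = -1·5 + -3·4 + 1·2 + 3·5 = 0
  a_5 = -1·0 + -3·5 + 1·4 + 3·2 = -5
  a_6 = -1·-5 + -3·0 + 1·5 + 3·4 = 22
  a_7 = -1·22 + -3·-5 + 1·0 + 3·5 = 8
  a_8 = -1·8 + -3·22 + 1·-5 + 3·0 = -79
  a_9 = -1·-79 + -3·8 + 1·22 + 3·-5 = 62
  a_10 = -1·62 + -3·-79 + 1·8 + 3·22 = 249
  a_11 = -1·249 + -3·62 + 1·-79 + 3·8 = -490
  a_12 = -1·-490 + -3·249 + 1·62 + 3·-79 = -432
  a_13 = -1·-432 + -3·-490 + 1·249 + 3·62 = 2337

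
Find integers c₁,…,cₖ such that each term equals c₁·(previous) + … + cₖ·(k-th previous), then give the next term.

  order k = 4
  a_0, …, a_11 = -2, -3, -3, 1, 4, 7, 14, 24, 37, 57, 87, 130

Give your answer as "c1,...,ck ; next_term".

  a_4 = 2·1 + -1·-3 + 1·-3 + -1·-2 = 4
  a_5 = 2·4 + -1·1 + 1·-3 + -1·-3 = 7
  a_6 = 2·7 + -1·4 + 1·1 + -1·-3 = 14
  a_7 = 2·14 + -1·7 + 1·4 + -1·1 = 24
  a_8 = 2·24 + -1·14 + 1·7 + -1·4 = 37
  a_9 = 2·37 + -1·24 + 1·14 + -1·7 = 57
  a_10 = 2·57 + -1·37 + 1·24 + -1·14 = 87
  a_11 = 2·87 + -1·57 + 1·37 + -1·24 = 130
  a_12 = 2·130 + -1·87 + 1·57 + -1·37 = 193

2,-1,1,-1 ; 193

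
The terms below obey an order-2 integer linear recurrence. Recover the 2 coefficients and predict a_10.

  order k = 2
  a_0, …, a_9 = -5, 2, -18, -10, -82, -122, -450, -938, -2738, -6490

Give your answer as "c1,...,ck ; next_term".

  a_2 = 1·2 + 4·-5 = -18
  a_3 = 1·-18 + 4·2 = -10
  a_4 = 1·-10 + 4·-18 = -82
  a_5 = 1·-82 + 4·-10 = -122
  a_6 = 1·-122 + 4·-82 = -450
  a_7 = 1·-450 + 4·-122 = -938
  a_8 = 1·-938 + 4·-450 = -2738
  a_9 = 1·-2738 + 4·-938 = -6490
  a_10 = 1·-6490 + 4·-2738 = -17442

1,4 ; -17442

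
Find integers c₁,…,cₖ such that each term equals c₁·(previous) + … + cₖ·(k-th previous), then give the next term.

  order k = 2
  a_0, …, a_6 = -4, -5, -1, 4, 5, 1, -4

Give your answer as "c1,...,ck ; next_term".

1,-1 ; -5

  a_2 = 1·-5 + -1·-4 = -1
  a_3 = 1·-1 + -1·-5 = 4
  a_4 = 1·4 + -1·-1 = 5
  a_5 = 1·5 + -1·4 = 1
  a_6 = 1·1 + -1·5 = -4
  a_7 = 1·-4 + -1·1 = -5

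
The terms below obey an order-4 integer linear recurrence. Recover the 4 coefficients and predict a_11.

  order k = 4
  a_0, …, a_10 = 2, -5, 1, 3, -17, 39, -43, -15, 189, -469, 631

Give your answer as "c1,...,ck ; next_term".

-2,-2,1,-2 ; -105

  a_4 = -2·3 + -2·1 + 1·-5 + -2·2 = -17
  a_5 = -2·-17 + -2·3 + 1·1 + -2·-5 = 39
  a_6 = -2·39 + -2·-17 + 1·3 + -2·1 = -43
  a_7 = -2·-43 + -2·39 + 1·-17 + -2·3 = -15
  a_8 = -2·-15 + -2·-43 + 1·39 + -2·-17 = 189
  a_9 = -2·189 + -2·-15 + 1·-43 + -2·39 = -469
  a_10 = -2·-469 + -2·189 + 1·-15 + -2·-43 = 631
  a_11 = -2·631 + -2·-469 + 1·189 + -2·-15 = -105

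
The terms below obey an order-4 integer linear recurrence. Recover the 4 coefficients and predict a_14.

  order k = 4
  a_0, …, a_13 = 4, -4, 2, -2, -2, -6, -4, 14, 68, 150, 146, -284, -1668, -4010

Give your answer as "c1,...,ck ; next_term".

  a_4 = 3·-2 + -4·2 + -2·-4 + 1·4 = -2
  a_5 = 3·-2 + -4·-2 + -2·2 + 1·-4 = -6
  a_6 = 3·-6 + -4·-2 + -2·-2 + 1·2 = -4
  a_7 = 3·-4 + -4·-6 + -2·-2 + 1·-2 = 14
  a_8 = 3·14 + -4·-4 + -2·-6 + 1·-2 = 68
  a_9 = 3·68 + -4·14 + -2·-4 + 1·-6 = 150
  a_10 = 3·150 + -4·68 + -2·14 + 1·-4 = 146
  a_11 = 3·146 + -4·150 + -2·68 + 1·14 = -284
  a_12 = 3·-284 + -4·146 + -2·150 + 1·68 = -1668
  a_13 = 3·-1668 + -4·-284 + -2·146 + 1·150 = -4010
  a_14 = 3·-4010 + -4·-1668 + -2·-284 + 1·146 = -4644

3,-4,-2,1 ; -4644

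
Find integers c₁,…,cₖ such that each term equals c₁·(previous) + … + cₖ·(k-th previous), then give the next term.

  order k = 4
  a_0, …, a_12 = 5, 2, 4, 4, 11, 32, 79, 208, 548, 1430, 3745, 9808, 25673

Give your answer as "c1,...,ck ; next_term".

2,1,2,-1 ; 67214

  a_4 = 2·4 + 1·4 + 2·2 + -1·5 = 11
  a_5 = 2·11 + 1·4 + 2·4 + -1·2 = 32
  a_6 = 2·32 + 1·11 + 2·4 + -1·4 = 79
  a_7 = 2·79 + 1·32 + 2·11 + -1·4 = 208
  a_8 = 2·208 + 1·79 + 2·32 + -1·11 = 548
  a_9 = 2·548 + 1·208 + 2·79 + -1·32 = 1430
  a_10 = 2·1430 + 1·548 + 2·208 + -1·79 = 3745
  a_11 = 2·3745 + 1·1430 + 2·548 + -1·208 = 9808
  a_12 = 2·9808 + 1·3745 + 2·1430 + -1·548 = 25673
  a_13 = 2·25673 + 1·9808 + 2·3745 + -1·1430 = 67214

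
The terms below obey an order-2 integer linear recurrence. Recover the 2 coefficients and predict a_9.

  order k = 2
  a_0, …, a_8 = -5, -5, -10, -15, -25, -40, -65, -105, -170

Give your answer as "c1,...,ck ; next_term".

  a_2 = 1·-5 + 1·-5 = -10
  a_3 = 1·-10 + 1·-5 = -15
  a_4 = 1·-15 + 1·-10 = -25
  a_5 = 1·-25 + 1·-15 = -40
  a_6 = 1·-40 + 1·-25 = -65
  a_7 = 1·-65 + 1·-40 = -105
  a_8 = 1·-105 + 1·-65 = -170
  a_9 = 1·-170 + 1·-105 = -275

1,1 ; -275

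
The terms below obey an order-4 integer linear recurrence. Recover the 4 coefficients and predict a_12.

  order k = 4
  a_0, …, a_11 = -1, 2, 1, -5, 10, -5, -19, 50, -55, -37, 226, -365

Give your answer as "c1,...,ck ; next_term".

0,0,3,-4 ; 109

  a_4 = 0·-5 + 0·1 + 3·2 + -4·-1 = 10
  a_5 = 0·10 + 0·-5 + 3·1 + -4·2 = -5
  a_6 = 0·-5 + 0·10 + 3·-5 + -4·1 = -19
  a_7 = 0·-19 + 0·-5 + 3·10 + -4·-5 = 50
  a_8 = 0·50 + 0·-19 + 3·-5 + -4·10 = -55
  a_9 = 0·-55 + 0·50 + 3·-19 + -4·-5 = -37
  a_10 = 0·-37 + 0·-55 + 3·50 + -4·-19 = 226
  a_11 = 0·226 + 0·-37 + 3·-55 + -4·50 = -365
  a_12 = 0·-365 + 0·226 + 3·-37 + -4·-55 = 109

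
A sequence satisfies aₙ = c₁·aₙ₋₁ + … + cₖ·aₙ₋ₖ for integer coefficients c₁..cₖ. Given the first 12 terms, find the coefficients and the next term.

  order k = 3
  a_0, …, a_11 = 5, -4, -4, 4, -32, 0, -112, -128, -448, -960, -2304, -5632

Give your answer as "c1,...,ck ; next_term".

  a_3 = 0·-4 + 4·-4 + 4·5 = 4
  a_4 = 0·4 + 4·-4 + 4·-4 = -32
  a_5 = 0·-32 + 4·4 + 4·-4 = 0
  a_6 = 0·0 + 4·-32 + 4·4 = -112
  a_7 = 0·-112 + 4·0 + 4·-32 = -128
  a_8 = 0·-128 + 4·-112 + 4·0 = -448
  a_9 = 0·-448 + 4·-128 + 4·-112 = -960
  a_10 = 0·-960 + 4·-448 + 4·-128 = -2304
  a_11 = 0·-2304 + 4·-960 + 4·-448 = -5632
  a_12 = 0·-5632 + 4·-2304 + 4·-960 = -13056

0,4,4 ; -13056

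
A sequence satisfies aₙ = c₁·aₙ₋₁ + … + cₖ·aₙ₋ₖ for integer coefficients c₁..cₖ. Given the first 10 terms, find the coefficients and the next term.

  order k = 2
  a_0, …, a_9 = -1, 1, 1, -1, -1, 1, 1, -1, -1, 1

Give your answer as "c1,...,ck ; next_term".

0,-1 ; 1

  a_2 = 0·1 + -1·-1 = 1
  a_3 = 0·1 + -1·1 = -1
  a_4 = 0·-1 + -1·1 = -1
  a_5 = 0·-1 + -1·-1 = 1
  a_6 = 0·1 + -1·-1 = 1
  a_7 = 0·1 + -1·1 = -1
  a_8 = 0·-1 + -1·1 = -1
  a_9 = 0·-1 + -1·-1 = 1
  a_10 = 0·1 + -1·-1 = 1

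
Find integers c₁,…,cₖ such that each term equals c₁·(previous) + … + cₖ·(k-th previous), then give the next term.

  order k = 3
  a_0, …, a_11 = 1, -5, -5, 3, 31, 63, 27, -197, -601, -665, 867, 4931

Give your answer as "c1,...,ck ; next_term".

  a_3 = 2·-5 + -3·-5 + -2·1 = 3
  a_4 = 2·3 + -3·-5 + -2·-5 = 31
  a_5 = 2·31 + -3·3 + -2·-5 = 63
  a_6 = 2·63 + -3·31 + -2·3 = 27
  a_7 = 2·27 + -3·63 + -2·31 = -197
  a_8 = 2·-197 + -3·27 + -2·63 = -601
  a_9 = 2·-601 + -3·-197 + -2·27 = -665
  a_10 = 2·-665 + -3·-601 + -2·-197 = 867
  a_11 = 2·867 + -3·-665 + -2·-601 = 4931
  a_12 = 2·4931 + -3·867 + -2·-665 = 8591

2,-3,-2 ; 8591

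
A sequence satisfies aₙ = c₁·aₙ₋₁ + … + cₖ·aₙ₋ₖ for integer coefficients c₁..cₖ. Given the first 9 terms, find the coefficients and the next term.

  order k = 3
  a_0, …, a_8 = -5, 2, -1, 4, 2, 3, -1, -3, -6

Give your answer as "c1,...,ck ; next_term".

1,0,-1 ; -5

  a_3 = 1·-1 + 0·2 + -1·-5 = 4
  a_4 = 1·4 + 0·-1 + -1·2 = 2
  a_5 = 1·2 + 0·4 + -1·-1 = 3
  a_6 = 1·3 + 0·2 + -1·4 = -1
  a_7 = 1·-1 + 0·3 + -1·2 = -3
  a_8 = 1·-3 + 0·-1 + -1·3 = -6
  a_9 = 1·-6 + 0·-3 + -1·-1 = -5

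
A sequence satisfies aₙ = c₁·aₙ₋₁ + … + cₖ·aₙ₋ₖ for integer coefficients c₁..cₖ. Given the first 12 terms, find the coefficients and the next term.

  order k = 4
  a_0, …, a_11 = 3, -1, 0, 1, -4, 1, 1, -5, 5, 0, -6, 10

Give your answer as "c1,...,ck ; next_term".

0,0,1,-1 ; -5

  a_4 = 0·1 + 0·0 + 1·-1 + -1·3 = -4
  a_5 = 0·-4 + 0·1 + 1·0 + -1·-1 = 1
  a_6 = 0·1 + 0·-4 + 1·1 + -1·0 = 1
  a_7 = 0·1 + 0·1 + 1·-4 + -1·1 = -5
  a_8 = 0·-5 + 0·1 + 1·1 + -1·-4 = 5
  a_9 = 0·5 + 0·-5 + 1·1 + -1·1 = 0
  a_10 = 0·0 + 0·5 + 1·-5 + -1·1 = -6
  a_11 = 0·-6 + 0·0 + 1·5 + -1·-5 = 10
  a_12 = 0·10 + 0·-6 + 1·0 + -1·5 = -5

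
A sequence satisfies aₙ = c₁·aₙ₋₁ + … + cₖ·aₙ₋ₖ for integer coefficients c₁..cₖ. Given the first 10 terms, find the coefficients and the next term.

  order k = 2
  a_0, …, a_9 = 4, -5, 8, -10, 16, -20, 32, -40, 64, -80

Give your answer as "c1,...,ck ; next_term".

0,2 ; 128

  a_2 = 0·-5 + 2·4 = 8
  a_3 = 0·8 + 2·-5 = -10
  a_4 = 0·-10 + 2·8 = 16
  a_5 = 0·16 + 2·-10 = -20
  a_6 = 0·-20 + 2·16 = 32
  a_7 = 0·32 + 2·-20 = -40
  a_8 = 0·-40 + 2·32 = 64
  a_9 = 0·64 + 2·-40 = -80
  a_10 = 0·-80 + 2·64 = 128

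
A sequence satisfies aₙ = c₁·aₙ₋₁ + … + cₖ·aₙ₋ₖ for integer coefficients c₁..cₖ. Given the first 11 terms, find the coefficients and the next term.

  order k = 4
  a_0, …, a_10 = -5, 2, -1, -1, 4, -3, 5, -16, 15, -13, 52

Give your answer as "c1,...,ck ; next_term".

  a_4 = -1·-1 + -1·-1 + -4·2 + -2·-5 = 4
  a_5 = -1·4 + -1·-1 + -4·-1 + -2·2 = -3
  a_6 = -1·-3 + -1·4 + -4·-1 + -2·-1 = 5
  a_7 = -1·5 + -1·-3 + -4·4 + -2·-1 = -16
  a_8 = -1·-16 + -1·5 + -4·-3 + -2·4 = 15
  a_9 = -1·15 + -1·-16 + -4·5 + -2·-3 = -13
  a_10 = -1·-13 + -1·15 + -4·-16 + -2·5 = 52
  a_11 = -1·52 + -1·-13 + -4·15 + -2·-16 = -67

-1,-1,-4,-2 ; -67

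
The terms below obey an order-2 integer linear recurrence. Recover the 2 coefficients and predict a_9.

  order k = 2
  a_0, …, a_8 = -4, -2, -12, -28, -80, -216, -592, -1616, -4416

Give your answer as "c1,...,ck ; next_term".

  a_2 = 2·-2 + 2·-4 = -12
  a_3 = 2·-12 + 2·-2 = -28
  a_4 = 2·-28 + 2·-12 = -80
  a_5 = 2·-80 + 2·-28 = -216
  a_6 = 2·-216 + 2·-80 = -592
  a_7 = 2·-592 + 2·-216 = -1616
  a_8 = 2·-1616 + 2·-592 = -4416
  a_9 = 2·-4416 + 2·-1616 = -12064

2,2 ; -12064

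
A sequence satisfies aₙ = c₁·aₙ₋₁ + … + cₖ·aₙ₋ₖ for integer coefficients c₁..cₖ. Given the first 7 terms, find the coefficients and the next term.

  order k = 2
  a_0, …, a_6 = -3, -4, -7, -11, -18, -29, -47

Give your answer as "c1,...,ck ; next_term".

1,1 ; -76

  a_2 = 1·-4 + 1·-3 = -7
  a_3 = 1·-7 + 1·-4 = -11
  a_4 = 1·-11 + 1·-7 = -18
  a_5 = 1·-18 + 1·-11 = -29
  a_6 = 1·-29 + 1·-18 = -47
  a_7 = 1·-47 + 1·-29 = -76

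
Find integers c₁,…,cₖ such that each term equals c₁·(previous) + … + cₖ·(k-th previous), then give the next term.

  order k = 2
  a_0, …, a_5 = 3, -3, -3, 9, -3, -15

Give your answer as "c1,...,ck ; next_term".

  a_2 = -1·-3 + -2·3 = -3
  a_3 = -1·-3 + -2·-3 = 9
  a_4 = -1·9 + -2·-3 = -3
  a_5 = -1·-3 + -2·9 = -15
  a_6 = -1·-15 + -2·-3 = 21

-1,-2 ; 21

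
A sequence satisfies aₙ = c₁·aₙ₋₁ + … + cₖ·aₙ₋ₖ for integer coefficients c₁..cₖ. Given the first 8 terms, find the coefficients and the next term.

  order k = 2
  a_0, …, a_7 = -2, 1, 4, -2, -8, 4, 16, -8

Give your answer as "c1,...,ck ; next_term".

0,-2 ; -32

  a_2 = 0·1 + -2·-2 = 4
  a_3 = 0·4 + -2·1 = -2
  a_4 = 0·-2 + -2·4 = -8
  a_5 = 0·-8 + -2·-2 = 4
  a_6 = 0·4 + -2·-8 = 16
  a_7 = 0·16 + -2·4 = -8
  a_8 = 0·-8 + -2·16 = -32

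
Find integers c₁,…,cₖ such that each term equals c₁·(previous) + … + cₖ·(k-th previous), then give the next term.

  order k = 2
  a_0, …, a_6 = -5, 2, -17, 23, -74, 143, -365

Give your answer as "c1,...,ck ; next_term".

-1,3 ; 794

  a_2 = -1·2 + 3·-5 = -17
  a_3 = -1·-17 + 3·2 = 23
  a_4 = -1·23 + 3·-17 = -74
  a_5 = -1·-74 + 3·23 = 143
  a_6 = -1·143 + 3·-74 = -365
  a_7 = -1·-365 + 3·143 = 794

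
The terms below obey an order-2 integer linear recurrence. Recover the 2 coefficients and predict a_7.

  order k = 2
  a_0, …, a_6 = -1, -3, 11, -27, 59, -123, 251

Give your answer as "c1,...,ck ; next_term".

-3,-2 ; -507

  a_2 = -3·-3 + -2·-1 = 11
  a_3 = -3·11 + -2·-3 = -27
  a_4 = -3·-27 + -2·11 = 59
  a_5 = -3·59 + -2·-27 = -123
  a_6 = -3·-123 + -2·59 = 251
  a_7 = -3·251 + -2·-123 = -507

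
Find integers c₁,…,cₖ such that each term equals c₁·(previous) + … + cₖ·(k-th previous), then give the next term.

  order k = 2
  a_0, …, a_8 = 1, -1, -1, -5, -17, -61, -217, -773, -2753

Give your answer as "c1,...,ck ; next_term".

  a_2 = 3·-1 + 2·1 = -1
  a_3 = 3·-1 + 2·-1 = -5
  a_4 = 3·-5 + 2·-1 = -17
  a_5 = 3·-17 + 2·-5 = -61
  a_6 = 3·-61 + 2·-17 = -217
  a_7 = 3·-217 + 2·-61 = -773
  a_8 = 3·-773 + 2·-217 = -2753
  a_9 = 3·-2753 + 2·-773 = -9805

3,2 ; -9805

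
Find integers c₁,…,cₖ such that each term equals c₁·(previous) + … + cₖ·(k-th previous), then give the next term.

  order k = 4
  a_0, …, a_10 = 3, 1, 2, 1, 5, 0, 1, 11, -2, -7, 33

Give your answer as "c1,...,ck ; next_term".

-1,-1,2,2 ; -8

  a_4 = -1·1 + -1·2 + 2·1 + 2·3 = 5
  a_5 = -1·5 + -1·1 + 2·2 + 2·1 = 0
  a_6 = -1·0 + -1·5 + 2·1 + 2·2 = 1
  a_7 = -1·1 + -1·0 + 2·5 + 2·1 = 11
  a_8 = -1·11 + -1·1 + 2·0 + 2·5 = -2
  a_9 = -1·-2 + -1·11 + 2·1 + 2·0 = -7
  a_10 = -1·-7 + -1·-2 + 2·11 + 2·1 = 33
  a_11 = -1·33 + -1·-7 + 2·-2 + 2·11 = -8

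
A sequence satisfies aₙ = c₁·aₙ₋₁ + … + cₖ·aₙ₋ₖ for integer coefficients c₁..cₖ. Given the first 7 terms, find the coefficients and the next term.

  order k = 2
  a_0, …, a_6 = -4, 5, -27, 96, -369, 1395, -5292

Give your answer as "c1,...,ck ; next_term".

  a_2 = -3·5 + 3·-4 = -27
  a_3 = -3·-27 + 3·5 = 96
  a_4 = -3·96 + 3·-27 = -369
  a_5 = -3·-369 + 3·96 = 1395
  a_6 = -3·1395 + 3·-369 = -5292
  a_7 = -3·-5292 + 3·1395 = 20061

-3,3 ; 20061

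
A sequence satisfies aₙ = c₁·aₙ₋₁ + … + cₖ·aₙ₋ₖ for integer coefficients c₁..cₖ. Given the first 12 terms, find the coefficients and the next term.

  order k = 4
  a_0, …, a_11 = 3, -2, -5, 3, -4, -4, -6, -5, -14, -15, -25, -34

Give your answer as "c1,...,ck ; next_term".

0,1,1,1 ; -54

  a_4 = 0·3 + 1·-5 + 1·-2 + 1·3 = -4
  a_5 = 0·-4 + 1·3 + 1·-5 + 1·-2 = -4
  a_6 = 0·-4 + 1·-4 + 1·3 + 1·-5 = -6
  a_7 = 0·-6 + 1·-4 + 1·-4 + 1·3 = -5
  a_8 = 0·-5 + 1·-6 + 1·-4 + 1·-4 = -14
  a_9 = 0·-14 + 1·-5 + 1·-6 + 1·-4 = -15
  a_10 = 0·-15 + 1·-14 + 1·-5 + 1·-6 = -25
  a_11 = 0·-25 + 1·-15 + 1·-14 + 1·-5 = -34
  a_12 = 0·-34 + 1·-25 + 1·-15 + 1·-14 = -54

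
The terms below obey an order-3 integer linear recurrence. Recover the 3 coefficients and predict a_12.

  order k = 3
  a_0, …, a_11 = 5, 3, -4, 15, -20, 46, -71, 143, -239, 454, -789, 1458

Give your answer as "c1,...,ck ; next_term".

  a_3 = -1·-4 + 2·3 + 1·5 = 15
  a_4 = -1·15 + 2·-4 + 1·3 = -20
  a_5 = -1·-20 + 2·15 + 1·-4 = 46
  a_6 = -1·46 + 2·-20 + 1·15 = -71
  a_7 = -1·-71 + 2·46 + 1·-20 = 143
  a_8 = -1·143 + 2·-71 + 1·46 = -239
  a_9 = -1·-239 + 2·143 + 1·-71 = 454
  a_10 = -1·454 + 2·-239 + 1·143 = -789
  a_11 = -1·-789 + 2·454 + 1·-239 = 1458
  a_12 = -1·1458 + 2·-789 + 1·454 = -2582

-1,2,1 ; -2582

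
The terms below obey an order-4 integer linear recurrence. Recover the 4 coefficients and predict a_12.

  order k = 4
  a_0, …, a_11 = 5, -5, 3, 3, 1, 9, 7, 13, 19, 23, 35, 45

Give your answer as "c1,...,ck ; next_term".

1,1,0,-1 ; 61

  a_4 = 1·3 + 1·3 + 0·-5 + -1·5 = 1
  a_5 = 1·1 + 1·3 + 0·3 + -1·-5 = 9
  a_6 = 1·9 + 1·1 + 0·3 + -1·3 = 7
  a_7 = 1·7 + 1·9 + 0·1 + -1·3 = 13
  a_8 = 1·13 + 1·7 + 0·9 + -1·1 = 19
  a_9 = 1·19 + 1·13 + 0·7 + -1·9 = 23
  a_10 = 1·23 + 1·19 + 0·13 + -1·7 = 35
  a_11 = 1·35 + 1·23 + 0·19 + -1·13 = 45
  a_12 = 1·45 + 1·35 + 0·23 + -1·19 = 61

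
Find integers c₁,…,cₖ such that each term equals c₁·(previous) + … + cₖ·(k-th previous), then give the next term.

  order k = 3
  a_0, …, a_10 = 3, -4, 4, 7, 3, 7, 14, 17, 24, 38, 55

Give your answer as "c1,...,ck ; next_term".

1,0,1 ; 79

  a_3 = 1·4 + 0·-4 + 1·3 = 7
  a_4 = 1·7 + 0·4 + 1·-4 = 3
  a_5 = 1·3 + 0·7 + 1·4 = 7
  a_6 = 1·7 + 0·3 + 1·7 = 14
  a_7 = 1·14 + 0·7 + 1·3 = 17
  a_8 = 1·17 + 0·14 + 1·7 = 24
  a_9 = 1·24 + 0·17 + 1·14 = 38
  a_10 = 1·38 + 0·24 + 1·17 = 55
  a_11 = 1·55 + 0·38 + 1·24 = 79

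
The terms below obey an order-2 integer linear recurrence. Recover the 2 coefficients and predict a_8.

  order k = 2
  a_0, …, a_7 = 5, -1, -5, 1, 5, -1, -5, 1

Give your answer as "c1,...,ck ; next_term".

0,-1 ; 5

  a_2 = 0·-1 + -1·5 = -5
  a_3 = 0·-5 + -1·-1 = 1
  a_4 = 0·1 + -1·-5 = 5
  a_5 = 0·5 + -1·1 = -1
  a_6 = 0·-1 + -1·5 = -5
  a_7 = 0·-5 + -1·-1 = 1
  a_8 = 0·1 + -1·-5 = 5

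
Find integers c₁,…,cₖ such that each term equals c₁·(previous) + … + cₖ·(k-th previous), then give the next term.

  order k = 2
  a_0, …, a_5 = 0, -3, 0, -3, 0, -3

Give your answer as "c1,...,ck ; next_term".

  a_2 = 0·-3 + 1·0 = 0
  a_3 = 0·0 + 1·-3 = -3
  a_4 = 0·-3 + 1·0 = 0
  a_5 = 0·0 + 1·-3 = -3
  a_6 = 0·-3 + 1·0 = 0

0,1 ; 0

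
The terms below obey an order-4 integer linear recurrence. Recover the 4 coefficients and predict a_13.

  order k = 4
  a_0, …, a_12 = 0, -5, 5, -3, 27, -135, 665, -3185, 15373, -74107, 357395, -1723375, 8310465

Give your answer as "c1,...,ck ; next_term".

-4,4,1,4 ; -40074393

  a_4 = -4·-3 + 4·5 + 1·-5 + 4·0 = 27
  a_5 = -4·27 + 4·-3 + 1·5 + 4·-5 = -135
  a_6 = -4·-135 + 4·27 + 1·-3 + 4·5 = 665
  a_7 = -4·665 + 4·-135 + 1·27 + 4·-3 = -3185
  a_8 = -4·-3185 + 4·665 + 1·-135 + 4·27 = 15373
  a_9 = -4·15373 + 4·-3185 + 1·665 + 4·-135 = -74107
  a_10 = -4·-74107 + 4·15373 + 1·-3185 + 4·665 = 357395
  a_11 = -4·357395 + 4·-74107 + 1·15373 + 4·-3185 = -1723375
  a_12 = -4·-1723375 + 4·357395 + 1·-74107 + 4·15373 = 8310465
  a_13 = -4·8310465 + 4·-1723375 + 1·357395 + 4·-74107 = -40074393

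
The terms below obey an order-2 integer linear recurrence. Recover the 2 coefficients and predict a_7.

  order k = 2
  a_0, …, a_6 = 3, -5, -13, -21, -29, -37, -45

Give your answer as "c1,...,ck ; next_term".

  a_2 = 2·-5 + -1·3 = -13
  a_3 = 2·-13 + -1·-5 = -21
  a_4 = 2·-21 + -1·-13 = -29
  a_5 = 2·-29 + -1·-21 = -37
  a_6 = 2·-37 + -1·-29 = -45
  a_7 = 2·-45 + -1·-37 = -53

2,-1 ; -53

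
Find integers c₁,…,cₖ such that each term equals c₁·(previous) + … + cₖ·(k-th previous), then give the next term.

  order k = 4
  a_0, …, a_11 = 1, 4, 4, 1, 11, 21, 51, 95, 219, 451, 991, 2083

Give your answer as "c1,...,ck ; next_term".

  a_4 = 1·1 + 2·4 + 0·4 + 2·1 = 11
  a_5 = 1·11 + 2·1 + 0·4 + 2·4 = 21
  a_6 = 1·21 + 2·11 + 0·1 + 2·4 = 51
  a_7 = 1·51 + 2·21 + 0·11 + 2·1 = 95
  a_8 = 1·95 + 2·51 + 0·21 + 2·11 = 219
  a_9 = 1·219 + 2·95 + 0·51 + 2·21 = 451
  a_10 = 1·451 + 2·219 + 0·95 + 2·51 = 991
  a_11 = 1·991 + 2·451 + 0·219 + 2·95 = 2083
  a_12 = 1·2083 + 2·991 + 0·451 + 2·219 = 4503

1,2,0,2 ; 4503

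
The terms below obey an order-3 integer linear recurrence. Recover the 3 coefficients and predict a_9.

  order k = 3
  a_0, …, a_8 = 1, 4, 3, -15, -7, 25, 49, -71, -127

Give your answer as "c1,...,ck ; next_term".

-1,-2,-4 ; 73

  a_3 = -1·3 + -2·4 + -4·1 = -15
  a_4 = -1·-15 + -2·3 + -4·4 = -7
  a_5 = -1·-7 + -2·-15 + -4·3 = 25
  a_6 = -1·25 + -2·-7 + -4·-15 = 49
  a_7 = -1·49 + -2·25 + -4·-7 = -71
  a_8 = -1·-71 + -2·49 + -4·25 = -127
  a_9 = -1·-127 + -2·-71 + -4·49 = 73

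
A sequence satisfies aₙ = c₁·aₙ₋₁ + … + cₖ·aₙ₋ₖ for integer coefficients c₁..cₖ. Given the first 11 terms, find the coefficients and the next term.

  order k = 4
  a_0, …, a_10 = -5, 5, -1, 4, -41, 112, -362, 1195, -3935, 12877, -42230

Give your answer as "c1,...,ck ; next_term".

-2,3,-3,3 ; 138481

  a_4 = -2·4 + 3·-1 + -3·5 + 3·-5 = -41
  a_5 = -2·-41 + 3·4 + -3·-1 + 3·5 = 112
  a_6 = -2·112 + 3·-41 + -3·4 + 3·-1 = -362
  a_7 = -2·-362 + 3·112 + -3·-41 + 3·4 = 1195
  a_8 = -2·1195 + 3·-362 + -3·112 + 3·-41 = -3935
  a_9 = -2·-3935 + 3·1195 + -3·-362 + 3·112 = 12877
  a_10 = -2·12877 + 3·-3935 + -3·1195 + 3·-362 = -42230
  a_11 = -2·-42230 + 3·12877 + -3·-3935 + 3·1195 = 138481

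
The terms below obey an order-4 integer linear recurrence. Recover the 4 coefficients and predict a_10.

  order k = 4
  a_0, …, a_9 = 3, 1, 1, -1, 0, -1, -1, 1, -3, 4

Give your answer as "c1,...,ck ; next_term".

-1,1,1,-1 ; -5

  a_4 = -1·-1 + 1·1 + 1·1 + -1·3 = 0
  a_5 = -1·0 + 1·-1 + 1·1 + -1·1 = -1
  a_6 = -1·-1 + 1·0 + 1·-1 + -1·1 = -1
  a_7 = -1·-1 + 1·-1 + 1·0 + -1·-1 = 1
  a_8 = -1·1 + 1·-1 + 1·-1 + -1·0 = -3
  a_9 = -1·-3 + 1·1 + 1·-1 + -1·-1 = 4
  a_10 = -1·4 + 1·-3 + 1·1 + -1·-1 = -5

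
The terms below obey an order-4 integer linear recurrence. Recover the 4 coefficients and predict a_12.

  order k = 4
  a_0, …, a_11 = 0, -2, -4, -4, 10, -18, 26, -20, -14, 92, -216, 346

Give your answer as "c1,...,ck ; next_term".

-2,-1,1,-1 ; -370

  a_4 = -2·-4 + -1·-4 + 1·-2 + -1·0 = 10
  a_5 = -2·10 + -1·-4 + 1·-4 + -1·-2 = -18
  a_6 = -2·-18 + -1·10 + 1·-4 + -1·-4 = 26
  a_7 = -2·26 + -1·-18 + 1·10 + -1·-4 = -20
  a_8 = -2·-20 + -1·26 + 1·-18 + -1·10 = -14
  a_9 = -2·-14 + -1·-20 + 1·26 + -1·-18 = 92
  a_10 = -2·92 + -1·-14 + 1·-20 + -1·26 = -216
  a_11 = -2·-216 + -1·92 + 1·-14 + -1·-20 = 346
  a_12 = -2·346 + -1·-216 + 1·92 + -1·-14 = -370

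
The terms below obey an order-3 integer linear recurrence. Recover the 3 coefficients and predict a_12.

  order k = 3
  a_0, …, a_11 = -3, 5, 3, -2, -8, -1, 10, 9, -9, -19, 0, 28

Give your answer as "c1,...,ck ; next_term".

0,-1,-1 ; 19

  a_3 = 0·3 + -1·5 + -1·-3 = -2
  a_4 = 0·-2 + -1·3 + -1·5 = -8
  a_5 = 0·-8 + -1·-2 + -1·3 = -1
  a_6 = 0·-1 + -1·-8 + -1·-2 = 10
  a_7 = 0·10 + -1·-1 + -1·-8 = 9
  a_8 = 0·9 + -1·10 + -1·-1 = -9
  a_9 = 0·-9 + -1·9 + -1·10 = -19
  a_10 = 0·-19 + -1·-9 + -1·9 = 0
  a_11 = 0·0 + -1·-19 + -1·-9 = 28
  a_12 = 0·28 + -1·0 + -1·-19 = 19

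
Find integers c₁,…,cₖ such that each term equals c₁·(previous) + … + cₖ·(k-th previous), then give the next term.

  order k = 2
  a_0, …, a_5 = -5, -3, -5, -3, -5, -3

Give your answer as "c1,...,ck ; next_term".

  a_2 = 0·-3 + 1·-5 = -5
  a_3 = 0·-5 + 1·-3 = -3
  a_4 = 0·-3 + 1·-5 = -5
  a_5 = 0·-5 + 1·-3 = -3
  a_6 = 0·-3 + 1·-5 = -5

0,1 ; -5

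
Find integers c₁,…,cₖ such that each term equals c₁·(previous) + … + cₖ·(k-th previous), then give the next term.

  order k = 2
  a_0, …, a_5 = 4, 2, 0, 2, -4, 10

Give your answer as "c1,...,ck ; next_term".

-2,1 ; -24

  a_2 = -2·2 + 1·4 = 0
  a_3 = -2·0 + 1·2 = 2
  a_4 = -2·2 + 1·0 = -4
  a_5 = -2·-4 + 1·2 = 10
  a_6 = -2·10 + 1·-4 = -24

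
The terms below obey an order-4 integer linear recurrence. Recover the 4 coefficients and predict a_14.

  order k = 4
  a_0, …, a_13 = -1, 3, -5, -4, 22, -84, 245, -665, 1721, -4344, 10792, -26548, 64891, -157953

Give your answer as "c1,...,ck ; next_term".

-3,0,3,-1 ; 383423

  a_4 = -3·-4 + 0·-5 + 3·3 + -1·-1 = 22
  a_5 = -3·22 + 0·-4 + 3·-5 + -1·3 = -84
  a_6 = -3·-84 + 0·22 + 3·-4 + -1·-5 = 245
  a_7 = -3·245 + 0·-84 + 3·22 + -1·-4 = -665
  a_8 = -3·-665 + 0·245 + 3·-84 + -1·22 = 1721
  a_9 = -3·1721 + 0·-665 + 3·245 + -1·-84 = -4344
  a_10 = -3·-4344 + 0·1721 + 3·-665 + -1·245 = 10792
  a_11 = -3·10792 + 0·-4344 + 3·1721 + -1·-665 = -26548
  a_12 = -3·-26548 + 0·10792 + 3·-4344 + -1·1721 = 64891
  a_13 = -3·64891 + 0·-26548 + 3·10792 + -1·-4344 = -157953
  a_14 = -3·-157953 + 0·64891 + 3·-26548 + -1·10792 = 383423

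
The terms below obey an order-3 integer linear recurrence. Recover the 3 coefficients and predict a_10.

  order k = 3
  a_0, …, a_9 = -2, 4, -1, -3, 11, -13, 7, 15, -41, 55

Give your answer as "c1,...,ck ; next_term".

  a_3 = -1·-1 + 0·4 + 2·-2 = -3
  a_4 = -1·-3 + 0·-1 + 2·4 = 11
  a_5 = -1·11 + 0·-3 + 2·-1 = -13
  a_6 = -1·-13 + 0·11 + 2·-3 = 7
  a_7 = -1·7 + 0·-13 + 2·11 = 15
  a_8 = -1·15 + 0·7 + 2·-13 = -41
  a_9 = -1·-41 + 0·15 + 2·7 = 55
  a_10 = -1·55 + 0·-41 + 2·15 = -25

-1,0,2 ; -25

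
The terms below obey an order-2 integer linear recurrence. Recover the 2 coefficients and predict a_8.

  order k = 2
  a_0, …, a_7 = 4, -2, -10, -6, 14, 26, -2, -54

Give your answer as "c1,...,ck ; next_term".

  a_2 = 1·-2 + -2·4 = -10
  a_3 = 1·-10 + -2·-2 = -6
  a_4 = 1·-6 + -2·-10 = 14
  a_5 = 1·14 + -2·-6 = 26
  a_6 = 1·26 + -2·14 = -2
  a_7 = 1·-2 + -2·26 = -54
  a_8 = 1·-54 + -2·-2 = -50

1,-2 ; -50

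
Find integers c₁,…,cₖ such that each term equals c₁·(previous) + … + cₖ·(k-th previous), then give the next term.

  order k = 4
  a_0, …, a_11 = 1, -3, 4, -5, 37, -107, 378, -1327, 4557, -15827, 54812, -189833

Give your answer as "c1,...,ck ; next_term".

  a_4 = -2·-5 + 4·4 + -4·-3 + -1·1 = 37
  a_5 = -2·37 + 4·-5 + -4·4 + -1·-3 = -107
  a_6 = -2·-107 + 4·37 + -4·-5 + -1·4 = 378
  a_7 = -2·378 + 4·-107 + -4·37 + -1·-5 = -1327
  a_8 = -2·-1327 + 4·378 + -4·-107 + -1·37 = 4557
  a_9 = -2·4557 + 4·-1327 + -4·378 + -1·-107 = -15827
  a_10 = -2·-15827 + 4·4557 + -4·-1327 + -1·378 = 54812
  a_11 = -2·54812 + 4·-15827 + -4·4557 + -1·-1327 = -189833
  a_12 = -2·-189833 + 4·54812 + -4·-15827 + -1·4557 = 657665

-2,4,-4,-1 ; 657665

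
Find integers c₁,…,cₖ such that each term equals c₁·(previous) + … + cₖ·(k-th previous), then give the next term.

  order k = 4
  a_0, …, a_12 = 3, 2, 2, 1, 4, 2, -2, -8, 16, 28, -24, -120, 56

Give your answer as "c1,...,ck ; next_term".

0,-2,-2,4 ; 400

  a_4 = 0·1 + -2·2 + -2·2 + 4·3 = 4
  a_5 = 0·4 + -2·1 + -2·2 + 4·2 = 2
  a_6 = 0·2 + -2·4 + -2·1 + 4·2 = -2
  a_7 = 0·-2 + -2·2 + -2·4 + 4·1 = -8
  a_8 = 0·-8 + -2·-2 + -2·2 + 4·4 = 16
  a_9 = 0·16 + -2·-8 + -2·-2 + 4·2 = 28
  a_10 = 0·28 + -2·16 + -2·-8 + 4·-2 = -24
  a_11 = 0·-24 + -2·28 + -2·16 + 4·-8 = -120
  a_12 = 0·-120 + -2·-24 + -2·28 + 4·16 = 56
  a_13 = 0·56 + -2·-120 + -2·-24 + 4·28 = 400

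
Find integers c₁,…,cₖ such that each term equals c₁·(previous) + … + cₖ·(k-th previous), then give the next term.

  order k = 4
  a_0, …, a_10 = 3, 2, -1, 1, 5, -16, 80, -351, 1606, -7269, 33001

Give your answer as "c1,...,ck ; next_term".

-4,3,3,2 ; -149695

  a_4 = -4·1 + 3·-1 + 3·2 + 2·3 = 5
  a_5 = -4·5 + 3·1 + 3·-1 + 2·2 = -16
  a_6 = -4·-16 + 3·5 + 3·1 + 2·-1 = 80
  a_7 = -4·80 + 3·-16 + 3·5 + 2·1 = -351
  a_8 = -4·-351 + 3·80 + 3·-16 + 2·5 = 1606
  a_9 = -4·1606 + 3·-351 + 3·80 + 2·-16 = -7269
  a_10 = -4·-7269 + 3·1606 + 3·-351 + 2·80 = 33001
  a_11 = -4·33001 + 3·-7269 + 3·1606 + 2·-351 = -149695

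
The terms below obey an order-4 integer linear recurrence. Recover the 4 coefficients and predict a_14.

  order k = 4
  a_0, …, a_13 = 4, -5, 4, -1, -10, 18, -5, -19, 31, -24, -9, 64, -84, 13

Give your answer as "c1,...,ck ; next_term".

  a_4 = -1·-1 + -2·4 + -1·-5 + -2·4 = -10
  a_5 = -1·-10 + -2·-1 + -1·4 + -2·-5 = 18
  a_6 = -1·18 + -2·-10 + -1·-1 + -2·4 = -5
  a_7 = -1·-5 + -2·18 + -1·-10 + -2·-1 = -19
  a_8 = -1·-19 + -2·-5 + -1·18 + -2·-10 = 31
  a_9 = -1·31 + -2·-19 + -1·-5 + -2·18 = -24
  a_10 = -1·-24 + -2·31 + -1·-19 + -2·-5 = -9
  a_11 = -1·-9 + -2·-24 + -1·31 + -2·-19 = 64
  a_12 = -1·64 + -2·-9 + -1·-24 + -2·31 = -84
  a_13 = -1·-84 + -2·64 + -1·-9 + -2·-24 = 13
  a_14 = -1·13 + -2·-84 + -1·64 + -2·-9 = 109

-1,-2,-1,-2 ; 109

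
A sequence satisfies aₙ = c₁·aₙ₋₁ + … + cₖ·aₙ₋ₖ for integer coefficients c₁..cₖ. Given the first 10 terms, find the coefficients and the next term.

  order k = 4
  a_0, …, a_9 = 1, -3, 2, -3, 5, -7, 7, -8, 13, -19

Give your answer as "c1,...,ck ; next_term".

  a_4 = -1·-3 + -1·2 + -1·-3 + 1·1 = 5
  a_5 = -1·5 + -1·-3 + -1·2 + 1·-3 = -7
  a_6 = -1·-7 + -1·5 + -1·-3 + 1·2 = 7
  a_7 = -1·7 + -1·-7 + -1·5 + 1·-3 = -8
  a_8 = -1·-8 + -1·7 + -1·-7 + 1·5 = 13
  a_9 = -1·13 + -1·-8 + -1·7 + 1·-7 = -19
  a_10 = -1·-19 + -1·13 + -1·-8 + 1·7 = 21

-1,-1,-1,1 ; 21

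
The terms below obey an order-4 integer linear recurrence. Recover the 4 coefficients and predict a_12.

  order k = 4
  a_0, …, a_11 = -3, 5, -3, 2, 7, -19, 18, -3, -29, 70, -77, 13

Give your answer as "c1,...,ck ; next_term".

  a_4 = -1·2 + -1·-3 + 0·5 + -2·-3 = 7
  a_5 = -1·7 + -1·2 + 0·-3 + -2·5 = -19
  a_6 = -1·-19 + -1·7 + 0·2 + -2·-3 = 18
  a_7 = -1·18 + -1·-19 + 0·7 + -2·2 = -3
  a_8 = -1·-3 + -1·18 + 0·-19 + -2·7 = -29
  a_9 = -1·-29 + -1·-3 + 0·18 + -2·-19 = 70
  a_10 = -1·70 + -1·-29 + 0·-3 + -2·18 = -77
  a_11 = -1·-77 + -1·70 + 0·-29 + -2·-3 = 13
  a_12 = -1·13 + -1·-77 + 0·70 + -2·-29 = 122

-1,-1,0,-2 ; 122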